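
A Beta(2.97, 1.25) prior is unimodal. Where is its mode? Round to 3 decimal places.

0.887

The density x^(α−1)(1−x)^(β−1) is maximised at (α−1)/(α+β−2) = 1.97/2.22 = 0.887.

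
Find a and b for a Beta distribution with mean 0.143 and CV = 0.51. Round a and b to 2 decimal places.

a = 3.15, b = 18.89

σ = CV·μ = 0.51×0.143 = 0.07293, so σ² = 0.005319.
s+1 = μ(1−μ)/σ² = 0.122551/0.005319 = 23.0412, so s = a+b = 22.0412.
a = μs = 3.15, b = (1−μ)s = 18.89.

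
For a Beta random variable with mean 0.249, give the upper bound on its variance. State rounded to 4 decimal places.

Var = μ(1−μ)/(α+β+1), which approaches μ(1−μ) as α+β → 0.
So the supremum is μ(1−μ) = 0.249×0.751 = 0.1870.

0.1870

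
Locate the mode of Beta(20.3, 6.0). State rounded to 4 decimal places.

0.7942

The density x^(α−1)(1−x)^(β−1) is maximised at (α−1)/(α+β−2) = 19.3/24.3 = 0.7942.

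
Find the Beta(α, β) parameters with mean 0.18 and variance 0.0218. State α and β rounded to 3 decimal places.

α = 1.039, β = 4.732

Let s = α+β. The Beta variance is μ(1−μ)/(s+1).
So s+1 = μ(1−μ)/σ² = (0.18×0.82)/0.0218 = 0.1476/0.0218 = 6.7706, giving s = 5.7706.
Then α = μs = 0.18×5.7706 = 1.039 and β = (1−μ)s = 0.82×5.7706 = 4.732.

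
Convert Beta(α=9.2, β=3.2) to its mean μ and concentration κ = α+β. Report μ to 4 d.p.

μ = 0.7419, κ = 12.4

κ = α+β = 9.2+3.2 = 12.4; μ = α/κ = 9.2/12.4 = 0.7419.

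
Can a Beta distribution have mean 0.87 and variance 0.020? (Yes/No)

Yes

A Beta with mean μ has variance μ(1−μ)/(α+β+1) < μ(1−μ).
Here μ(1−μ) = 0.87×0.13 = 0.1131, and 0.020 < 0.1131.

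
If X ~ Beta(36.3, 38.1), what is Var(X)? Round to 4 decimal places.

0.0033

Var = αβ/[(α+β)²(α+β+1)] = (36.3×38.1)/(74.4²×75.4) = 1383.03/417366.144 = 0.0033.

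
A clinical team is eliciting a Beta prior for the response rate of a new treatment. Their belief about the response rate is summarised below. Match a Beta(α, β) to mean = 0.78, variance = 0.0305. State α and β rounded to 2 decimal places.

α = 3.61, β = 1.02

Let s = α+β. The Beta variance is μ(1−μ)/(s+1).
So s+1 = μ(1−μ)/σ² = (0.78×0.22)/0.0305 = 0.1716/0.0305 = 5.6262, giving s = 4.6262.
Then α = μs = 0.78×4.6262 = 3.61 and β = (1−μ)s = 0.22×4.6262 = 1.02.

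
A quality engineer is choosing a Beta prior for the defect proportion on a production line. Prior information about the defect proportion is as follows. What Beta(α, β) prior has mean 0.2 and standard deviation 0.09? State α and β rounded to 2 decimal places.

σ² = 0.09² = 0.0081.
With s = α+β, Var = μ(1−μ)/(s+1), so s+1 = (0.2×0.8)/0.0081 = 19.7531 and s = 18.7531.
α = μs = 3.75, β = (1−μ)s = 15.00.

α = 3.75, β = 15.00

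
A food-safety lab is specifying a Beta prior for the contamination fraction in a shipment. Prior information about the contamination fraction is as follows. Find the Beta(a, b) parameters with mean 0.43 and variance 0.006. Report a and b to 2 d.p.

a = 17.14, b = 22.71

Write ν = a+b; then a = μν and Var = μ(1−μ)/(ν+1).
ν = μ(1−μ)/Var − 1 = 0.2451/0.006 − 1 = 39.8500.
a = 0.43·39.8500 = 17.14, b = 0.57·39.8500 = 22.71.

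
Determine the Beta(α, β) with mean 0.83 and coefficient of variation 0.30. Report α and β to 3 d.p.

σ = CV·μ = 0.30×0.83 = 0.24900, so σ² = 0.062001.
s+1 = μ(1−μ)/σ² = 0.1411/0.062001 = 2.2758, so s = α+β = 1.2758.
α = μs = 1.059, β = (1−μ)s = 0.217.

α = 1.059, β = 0.217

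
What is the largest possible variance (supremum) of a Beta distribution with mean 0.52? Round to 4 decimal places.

0.2496

For fixed mean μ the Beta variance is μ(1−μ)/(α+β+1), increasing as α+β decreases.
Its least upper bound (not attained) is μ(1−μ) = 0.52·0.48 = 0.2496.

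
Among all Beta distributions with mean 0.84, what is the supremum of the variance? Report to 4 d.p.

0.1344

Var = μ(1−μ)/(α+β+1), which approaches μ(1−μ) as α+β → 0.
So the supremum is μ(1−μ) = 0.84×0.16 = 0.1344.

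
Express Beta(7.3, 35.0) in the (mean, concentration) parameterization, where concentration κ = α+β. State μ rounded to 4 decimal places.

κ = α+β = 7.3+35.0 = 42.3; μ = α/κ = 7.3/42.3 = 0.1726.

μ = 0.1726, κ = 42.3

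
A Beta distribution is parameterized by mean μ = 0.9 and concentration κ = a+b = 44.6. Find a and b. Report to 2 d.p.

a = μκ = 0.9×44.6 = 40.14 and b = (1−μ)κ = 0.1×44.6 = 4.46.

a = 40.14, b = 4.46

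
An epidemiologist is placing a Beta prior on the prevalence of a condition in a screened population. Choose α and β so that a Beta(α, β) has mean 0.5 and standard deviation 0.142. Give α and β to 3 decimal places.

First σ² = 0.020164. Setting α = μn, β = (1−μ)n with n = α+β,
μ(1−μ)/(n+1) = 0.020164 ⇒ n+1 = 0.25/0.020164 = 12.3983 ⇒ n = 11.3983.
Hence α = 0.5×11.3983 = 5.699, β = 0.5×11.3983 = 5.699.

α = 5.699, β = 5.699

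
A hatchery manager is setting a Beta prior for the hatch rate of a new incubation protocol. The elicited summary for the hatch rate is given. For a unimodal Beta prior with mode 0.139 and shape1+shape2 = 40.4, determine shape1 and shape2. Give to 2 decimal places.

shape1 = 6.34, shape2 = 34.06

Mode = (shape1−1)/(κ−2) with κ = shape1+shape2, so shape1−1 = 0.139·38.4 = 5.34.
shape1 = 6.34; shape2 = κ − shape1 = 34.06.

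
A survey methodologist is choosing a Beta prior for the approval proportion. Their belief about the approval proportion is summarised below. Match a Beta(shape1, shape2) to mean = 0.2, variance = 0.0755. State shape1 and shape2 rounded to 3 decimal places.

By moment matching, shape1+shape2 = μ(1−μ)/σ² − 1 = (0.2·0.8)/0.0755 − 1 = 2.1192 − 1 = 1.1192.
Since shape1/(shape1+shape2) = μ, shape1 = 0.2·1.1192 = 0.224 and shape2 = 0.8·1.1192 = 0.895.

shape1 = 0.224, shape2 = 0.895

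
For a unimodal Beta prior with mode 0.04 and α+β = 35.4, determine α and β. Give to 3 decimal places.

α = 2.336, β = 33.064

Mode = (α−1)/(κ−2) with κ = α+β, so α−1 = 0.04·33.4 = 1.336.
α = 2.336; β = κ − α = 33.064.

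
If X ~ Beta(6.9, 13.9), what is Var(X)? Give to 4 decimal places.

α+β = 20.8 and αβ = 95.91, so Var = αβ/[(α+β)²(α+β+1)] = 95.91/9431.552 = 0.0102.

0.0102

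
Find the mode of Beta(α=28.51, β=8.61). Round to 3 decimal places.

0.783

The density x^(α−1)(1−x)^(β−1) is maximised at (α−1)/(α+β−2) = 27.51/35.12 = 0.783.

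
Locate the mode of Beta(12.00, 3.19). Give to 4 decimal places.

0.8340

The density x^(α−1)(1−x)^(β−1) is maximised at (α−1)/(α+β−2) = 11.00/13.19 = 0.8340.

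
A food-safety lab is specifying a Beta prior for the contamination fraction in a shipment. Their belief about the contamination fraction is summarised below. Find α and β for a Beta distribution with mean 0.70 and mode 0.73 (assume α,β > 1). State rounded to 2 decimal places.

With s = α+β: μ = α/s and mode = (α−1)/(s−2). Eliminating α = μs,
μs − 1 = m(s−2) ⇒ s(μ−m) = 1−2m ⇒ s = -0.46/-0.03 = 15.3333.
So α = μs = 10.73, β = (1−μ)s = 4.60.

α = 10.73, β = 4.60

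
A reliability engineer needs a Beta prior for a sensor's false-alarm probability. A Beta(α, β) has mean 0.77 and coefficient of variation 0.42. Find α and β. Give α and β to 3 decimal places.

σ = CV·μ = 0.42×0.77 = 0.32340, so σ² = 0.104588.
s+1 = μ(1−μ)/σ² = 0.1771/0.104588 = 1.6933, so s = α+β = 0.6933.
α = μs = 0.534, β = (1−μ)s = 0.159.

α = 0.534, β = 0.159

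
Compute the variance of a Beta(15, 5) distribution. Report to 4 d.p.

0.0089

Var = αβ/[(α+β)²(α+β+1)] = (15×5)/(20²×21) = 75/8400 = 0.0089.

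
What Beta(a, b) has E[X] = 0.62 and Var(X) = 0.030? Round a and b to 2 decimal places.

a = 4.25, b = 2.60

By moment matching, a+b = μ(1−μ)/σ² − 1 = (0.62·0.38)/0.030 − 1 = 7.8533 − 1 = 6.8533.
Since a/(a+b) = μ, a = 0.62·6.8533 = 4.25 and b = 0.38·6.8533 = 2.60.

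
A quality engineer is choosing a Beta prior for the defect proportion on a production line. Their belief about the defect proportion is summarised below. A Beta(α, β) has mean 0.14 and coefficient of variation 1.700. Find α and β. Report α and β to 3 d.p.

σ = CV·μ = 1.700×0.14 = 0.23800, so σ² = 0.056644.
s+1 = μ(1−μ)/σ² = 0.1204/0.056644 = 2.1256, so s = α+β = 1.1256.
α = μs = 0.158, β = (1−μ)s = 0.968.

α = 0.158, β = 0.968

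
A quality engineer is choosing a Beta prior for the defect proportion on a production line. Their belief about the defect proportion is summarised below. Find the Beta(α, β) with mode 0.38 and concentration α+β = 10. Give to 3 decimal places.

α = 4.040, β = 5.960

Since the density peak of Beta(α,β) is at (α−1)/(α+β−2),
α = 1 + 0.38(10−2) = 4.040 and β = 10 − 4.040 = 5.960.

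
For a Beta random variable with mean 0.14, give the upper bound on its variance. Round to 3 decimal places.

For fixed mean μ the Beta variance is μ(1−μ)/(α+β+1), increasing as α+β decreases.
Its least upper bound (not attained) is μ(1−μ) = 0.14·0.86 = 0.120.

0.120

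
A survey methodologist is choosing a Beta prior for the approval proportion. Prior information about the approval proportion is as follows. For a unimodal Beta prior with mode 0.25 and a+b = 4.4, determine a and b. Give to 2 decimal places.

a = 1.60, b = 2.80

Since the density peak of Beta(a,b) is at (a−1)/(a+b−2),
a = 1 + 0.25(4.4−2) = 1.60 and b = 4.4 − 1.60 = 2.80.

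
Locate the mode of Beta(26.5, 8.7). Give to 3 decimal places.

With α,β > 1, mode = (α−1)/(α+β−2) = 25.5/33.2 = 0.768.

0.768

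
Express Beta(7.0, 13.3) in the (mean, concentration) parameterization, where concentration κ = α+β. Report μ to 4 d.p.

μ = 0.3448, κ = 20.3

κ = α+β = 7.0+13.3 = 20.3; μ = α/κ = 7.0/20.3 = 0.3448.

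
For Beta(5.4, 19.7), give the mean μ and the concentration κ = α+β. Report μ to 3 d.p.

κ = α+β = 5.4+19.7 = 25.1; μ = α/κ = 5.4/25.1 = 0.215.

μ = 0.215, κ = 25.1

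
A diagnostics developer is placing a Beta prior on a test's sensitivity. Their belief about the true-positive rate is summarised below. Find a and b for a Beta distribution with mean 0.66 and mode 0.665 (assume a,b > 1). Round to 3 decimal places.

a = 43.560, b = 22.440

With s = a+b: μ = a/s and mode = (a−1)/(s−2). Eliminating a = μs,
μs − 1 = m(s−2) ⇒ s(μ−m) = 1−2m ⇒ s = -0.330/-0.005 = 66.0000.
So a = μs = 43.560, b = (1−μ)s = 22.440.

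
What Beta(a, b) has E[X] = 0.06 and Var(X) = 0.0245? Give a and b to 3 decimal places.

a = 0.078, b = 1.224

Let s = a+b. The Beta variance is μ(1−μ)/(s+1).
So s+1 = μ(1−μ)/σ² = (0.06×0.94)/0.0245 = 0.0564/0.0245 = 2.3020, giving s = 1.3020.
Then a = μs = 0.06×1.3020 = 0.078 and b = (1−μ)s = 0.94×1.3020 = 1.224.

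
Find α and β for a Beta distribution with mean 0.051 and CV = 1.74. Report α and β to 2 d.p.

σ = CV·μ = 1.74×0.051 = 0.08874, so σ² = 0.007875.
s+1 = μ(1−μ)/σ² = 0.048399/0.007875 = 6.1461, so s = α+β = 5.1461.
α = μs = 0.26, β = (1−μ)s = 4.88.

α = 0.26, β = 4.88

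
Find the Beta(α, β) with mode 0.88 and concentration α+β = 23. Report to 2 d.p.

α = 19.48, β = 3.52

Mode = (α−1)/(κ−2) with κ = α+β, so α−1 = 0.88·21 = 18.48.
α = 19.48; β = κ − α = 3.52.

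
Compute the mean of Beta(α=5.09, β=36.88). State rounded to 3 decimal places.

E[X] = α/(α+β) = 5.09/41.97 = 0.121.

0.121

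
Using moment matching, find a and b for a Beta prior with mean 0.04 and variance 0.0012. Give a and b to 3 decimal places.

a = 1.240, b = 29.760

Write ν = a+b; then a = μν and Var = μ(1−μ)/(ν+1).
ν = μ(1−μ)/Var − 1 = 0.0384/0.0012 − 1 = 31.0000.
a = 0.04·31.0000 = 1.240, b = 0.96·31.0000 = 29.760.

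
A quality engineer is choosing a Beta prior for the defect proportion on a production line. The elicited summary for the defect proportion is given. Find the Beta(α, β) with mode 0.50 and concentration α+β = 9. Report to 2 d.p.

For α,β>1 the mode is (α−1)/(α+β−2), so α = mode·(κ−2)+1 = 0.50×7+1 = 4.50.
And β = (1−mode)·(κ−2)+1 = 0.50×7+1 = 4.50.

α = 4.50, β = 4.50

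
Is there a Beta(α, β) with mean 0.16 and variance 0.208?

A Beta with mean μ has variance μ(1−μ)/(α+β+1) < μ(1−μ).
Here μ(1−μ) = 0.16×0.84 = 0.1344, and 0.208 ≥ 0.1344.

No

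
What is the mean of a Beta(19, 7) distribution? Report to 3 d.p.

E[X] = α/(α+β) = 19/26 = 0.731.

0.731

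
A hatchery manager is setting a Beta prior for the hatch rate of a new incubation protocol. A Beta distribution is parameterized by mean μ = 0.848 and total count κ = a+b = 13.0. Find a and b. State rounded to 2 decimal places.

Split κ in proportion μ : (1−μ): a = 0.848·13.0 = 11.02, b = 13.0 − 11.02 = 1.98.

a = 11.02, b = 1.98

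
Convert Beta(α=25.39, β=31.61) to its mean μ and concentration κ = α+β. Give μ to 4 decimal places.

κ = α+β = 25.39+31.61 = 57.00; μ = α/κ = 25.39/57.00 = 0.4454.

μ = 0.4454, κ = 57.00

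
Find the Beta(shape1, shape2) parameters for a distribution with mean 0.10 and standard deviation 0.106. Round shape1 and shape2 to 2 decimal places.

shape1 = 0.70, shape2 = 6.31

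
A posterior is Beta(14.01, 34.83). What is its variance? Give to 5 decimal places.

0.00410

α+β = 48.84 and αβ = 487.9683, so Var = αβ/[(α+β)²(α+β+1)] = 487.9683/118885.624704 = 0.00410.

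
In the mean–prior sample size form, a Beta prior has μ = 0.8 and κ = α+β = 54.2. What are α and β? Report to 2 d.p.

α = 43.36, β = 10.84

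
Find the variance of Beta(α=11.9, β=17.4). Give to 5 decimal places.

α+β = 29.3 and αβ = 207.06, so Var = αβ/[(α+β)²(α+β+1)] = 207.06/26012.247 = 0.00796.

0.00796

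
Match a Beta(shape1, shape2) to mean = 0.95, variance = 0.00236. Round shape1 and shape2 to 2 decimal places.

Let s = shape1+shape2. The Beta variance is μ(1−μ)/(s+1).
So s+1 = μ(1−μ)/σ² = (0.95×0.05)/0.00236 = 0.0475/0.00236 = 20.1271, giving s = 19.1271.
Then shape1 = μs = 0.95×19.1271 = 18.17 and shape2 = (1−μ)s = 0.05×19.1271 = 0.96.

shape1 = 18.17, shape2 = 0.96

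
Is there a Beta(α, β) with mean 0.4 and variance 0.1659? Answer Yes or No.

A Beta with mean μ has variance μ(1−μ)/(α+β+1) < μ(1−μ).
Here μ(1−μ) = 0.4×0.6 = 0.24, and 0.1659 < 0.24.

Yes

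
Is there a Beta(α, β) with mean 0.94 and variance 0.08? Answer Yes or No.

A Beta with mean μ has variance μ(1−μ)/(α+β+1) < μ(1−μ).
Here μ(1−μ) = 0.94×0.06 = 0.0564, and 0.08 ≥ 0.0564.

No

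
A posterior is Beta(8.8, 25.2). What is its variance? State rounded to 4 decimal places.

μ = 8.8/34.0 = 0.258824; Var = μ(1−μ)/(α+β+1) = 0.1918339/35.0 = 0.0055.

0.0055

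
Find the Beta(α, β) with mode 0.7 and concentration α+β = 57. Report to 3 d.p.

α = 39.500, β = 17.500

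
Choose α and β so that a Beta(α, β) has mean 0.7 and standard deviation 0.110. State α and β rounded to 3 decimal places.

σ² = 0.110² = 0.012100.
With s = α+β, Var = μ(1−μ)/(s+1), so s+1 = (0.7×0.3)/0.012100 = 17.3554 and s = 16.3554.
α = μs = 11.449, β = (1−μ)s = 4.907.

α = 11.449, β = 4.907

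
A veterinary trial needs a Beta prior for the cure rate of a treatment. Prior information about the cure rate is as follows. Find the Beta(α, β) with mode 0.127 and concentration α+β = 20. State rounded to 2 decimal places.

α = 3.29, β = 16.71

For α,β>1 the mode is (α−1)/(α+β−2), so α = mode·(κ−2)+1 = 0.127×18+1 = 3.29.
And β = (1−mode)·(κ−2)+1 = 0.873×18+1 = 16.71.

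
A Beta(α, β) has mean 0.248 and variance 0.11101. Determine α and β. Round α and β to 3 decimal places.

α = 0.169, β = 0.511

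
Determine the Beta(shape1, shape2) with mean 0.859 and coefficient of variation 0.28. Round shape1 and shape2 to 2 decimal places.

Var = (CV·μ)² = (0.28×0.859)² = 0.057850.
shape1+shape2 = μ(1−μ)/Var − 1 = 0.121119/0.057850 − 1 = 1.0937.
Thus shape1 = 0.859·1.0937 = 0.94 and shape2 = 0.141·1.0937 = 0.15.

shape1 = 0.94, shape2 = 0.15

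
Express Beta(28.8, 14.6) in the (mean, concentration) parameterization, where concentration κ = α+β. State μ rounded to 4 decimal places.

κ = α+β = 28.8+14.6 = 43.4; μ = α/κ = 28.8/43.4 = 0.6636.

μ = 0.6636, κ = 43.4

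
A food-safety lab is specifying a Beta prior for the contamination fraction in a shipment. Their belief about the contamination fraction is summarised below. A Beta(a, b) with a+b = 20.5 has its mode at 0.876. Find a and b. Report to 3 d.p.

a = 17.206, b = 3.294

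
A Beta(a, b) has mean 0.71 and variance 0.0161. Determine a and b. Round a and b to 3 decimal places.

Write ν = a+b; then a = μν and Var = μ(1−μ)/(ν+1).
ν = μ(1−μ)/Var − 1 = 0.2059/0.0161 − 1 = 11.7888.
a = 0.71·11.7888 = 8.370, b = 0.29·11.7888 = 3.419.

a = 8.370, b = 3.419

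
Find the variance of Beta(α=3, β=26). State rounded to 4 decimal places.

0.0031

μ = 3/29 = 0.103448; Var = μ(1−μ)/(α+β+1) = 0.0927467/30 = 0.0031.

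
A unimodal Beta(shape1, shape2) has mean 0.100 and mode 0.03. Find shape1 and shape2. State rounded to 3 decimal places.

Let s = shape1+shape2. Mean gives shape1 = μs = 0.100s; mode gives (shape1−1)/(s−2) = 0.03.
Substituting: 0.100s − 1 = 0.03(s−2) = 0.03s − 0.06, so 0.070s = 0.94 and s = 13.4286.
Then shape1 = 0.100×13.4286 = 1.343 and shape2 = s−shape1 = 12.086.

shape1 = 1.343, shape2 = 12.086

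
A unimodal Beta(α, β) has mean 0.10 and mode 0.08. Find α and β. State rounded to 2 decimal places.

α = 4.20, β = 37.80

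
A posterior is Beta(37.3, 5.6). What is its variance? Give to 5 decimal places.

0.00259

Var = αβ/[(α+β)²(α+β+1)] = (37.3×5.6)/(42.9²×43.9) = 208.88/80793.999 = 0.00259.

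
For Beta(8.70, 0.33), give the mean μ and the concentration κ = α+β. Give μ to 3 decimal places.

κ = α+β = 8.70+0.33 = 9.03; μ = α/κ = 8.70/9.03 = 0.963.

μ = 0.963, κ = 9.03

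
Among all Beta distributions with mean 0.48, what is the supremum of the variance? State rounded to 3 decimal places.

Var = μ(1−μ)/(α+β+1), which approaches μ(1−μ) as α+β → 0.
So the supremum is μ(1−μ) = 0.48×0.52 = 0.250.

0.250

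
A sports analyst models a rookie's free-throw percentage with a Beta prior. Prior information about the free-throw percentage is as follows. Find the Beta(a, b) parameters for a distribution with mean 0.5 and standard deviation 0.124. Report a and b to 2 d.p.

Variance = 0.124² = 0.015376. The moment-matching identity a+b = μ(1−μ)/Var − 1 gives
a+b = 0.25/0.015376 − 1 = 15.2591, so a = μ·15.2591 = 7.63 and b = (1−μ)·15.2591 = 7.63.

a = 7.63, b = 7.63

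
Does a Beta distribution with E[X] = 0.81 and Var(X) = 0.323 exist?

A Beta with mean μ has variance μ(1−μ)/(α+β+1) < μ(1−μ).
Here μ(1−μ) = 0.81×0.19 = 0.1539, and 0.323 ≥ 0.1539.

No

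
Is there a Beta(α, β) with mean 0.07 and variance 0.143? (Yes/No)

A Beta with mean μ has variance μ(1−μ)/(α+β+1) < μ(1−μ).
Here μ(1−μ) = 0.07×0.93 = 0.0651, and 0.143 ≥ 0.0651.

No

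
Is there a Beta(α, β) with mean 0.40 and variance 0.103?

Yes

A Beta with mean μ has variance μ(1−μ)/(α+β+1) < μ(1−μ).
Here μ(1−μ) = 0.40×0.60 = 0.2400, and 0.103 < 0.2400.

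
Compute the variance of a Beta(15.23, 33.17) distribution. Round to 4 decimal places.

0.0044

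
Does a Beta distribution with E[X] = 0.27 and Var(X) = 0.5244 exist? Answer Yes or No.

A Beta with mean μ has variance μ(1−μ)/(α+β+1) < μ(1−μ).
Here μ(1−μ) = 0.27×0.73 = 0.1971, and 0.5244 ≥ 0.1971.

No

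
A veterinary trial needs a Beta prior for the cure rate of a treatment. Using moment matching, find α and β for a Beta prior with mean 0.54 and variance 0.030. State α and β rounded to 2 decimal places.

α = 3.93, β = 3.35

By moment matching, α+β = μ(1−μ)/σ² − 1 = (0.54·0.46)/0.030 − 1 = 8.2800 − 1 = 7.2800.
Since α/(α+β) = μ, α = 0.54·7.2800 = 3.93 and β = 0.46·7.2800 = 3.35.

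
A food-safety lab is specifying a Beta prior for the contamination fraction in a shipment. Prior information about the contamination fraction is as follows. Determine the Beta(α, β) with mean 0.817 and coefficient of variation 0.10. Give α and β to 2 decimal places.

α = 17.48, β = 3.92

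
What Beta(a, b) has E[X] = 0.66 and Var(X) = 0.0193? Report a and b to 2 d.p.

a = 7.01, b = 3.61

Let s = a+b. The Beta variance is μ(1−μ)/(s+1).
So s+1 = μ(1−μ)/σ² = (0.66×0.34)/0.0193 = 0.2244/0.0193 = 11.6269, giving s = 10.6269.
Then a = μs = 0.66×10.6269 = 7.01 and b = (1−μ)s = 0.34×10.6269 = 3.61.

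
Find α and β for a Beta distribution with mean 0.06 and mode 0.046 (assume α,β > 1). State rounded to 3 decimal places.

α = 3.891, β = 60.966

Let s = α+β. Mean gives α = μs = 0.06s; mode gives (α−1)/(s−2) = 0.046.
Substituting: 0.06s − 1 = 0.046(s−2) = 0.046s − 0.092, so 0.014s = 0.908 and s = 64.8571.
Then α = 0.06×64.8571 = 3.891 and β = s−α = 60.966.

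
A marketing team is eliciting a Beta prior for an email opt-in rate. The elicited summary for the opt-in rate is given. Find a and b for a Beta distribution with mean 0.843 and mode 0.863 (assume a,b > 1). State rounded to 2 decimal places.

Let s = a+b. Mean gives a = μs = 0.843s; mode gives (a−1)/(s−2) = 0.863.
Substituting: 0.843s − 1 = 0.863(s−2) = 0.863s − 1.726, so -0.020s = -0.726 and s = 36.3000.
Then a = 0.843×36.3000 = 30.60 and b = s−a = 5.70.

a = 30.60, b = 5.70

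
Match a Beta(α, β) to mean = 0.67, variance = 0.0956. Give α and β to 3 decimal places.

α = 0.880, β = 0.433

Write ν = α+β; then α = μν and Var = μ(1−μ)/(ν+1).
ν = μ(1−μ)/Var − 1 = 0.2211/0.0956 − 1 = 1.3128.
α = 0.67·1.3128 = 0.880, β = 0.33·1.3128 = 0.433.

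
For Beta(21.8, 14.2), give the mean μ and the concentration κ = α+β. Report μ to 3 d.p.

μ = 0.606, κ = 36.0

κ = α+β = 21.8+14.2 = 36.0; μ = α/κ = 21.8/36.0 = 0.606.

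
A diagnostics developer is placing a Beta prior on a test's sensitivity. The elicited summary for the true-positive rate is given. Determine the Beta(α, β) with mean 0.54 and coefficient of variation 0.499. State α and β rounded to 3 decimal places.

σ = CV·μ = 0.499×0.54 = 0.26946, so σ² = 0.072609.
s+1 = μ(1−μ)/σ² = 0.2484/0.072609 = 3.4211, so s = α+β = 2.4211.
α = μs = 1.307, β = (1−μ)s = 1.114.

α = 1.307, β = 1.114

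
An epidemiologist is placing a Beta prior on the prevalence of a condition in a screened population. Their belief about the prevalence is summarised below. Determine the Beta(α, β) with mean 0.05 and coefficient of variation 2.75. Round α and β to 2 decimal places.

σ = CV·μ = 2.75×0.05 = 0.13750, so σ² = 0.018906.
s+1 = μ(1−μ)/σ² = 0.0475/0.018906 = 2.5124, so s = α+β = 1.5124.
α = μs = 0.08, β = (1−μ)s = 1.44.

α = 0.08, β = 1.44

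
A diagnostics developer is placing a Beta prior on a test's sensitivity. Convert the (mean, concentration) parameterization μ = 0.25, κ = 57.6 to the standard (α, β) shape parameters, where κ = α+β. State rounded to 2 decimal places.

α = 14.40, β = 43.20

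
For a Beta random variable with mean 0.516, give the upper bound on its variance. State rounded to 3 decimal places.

Var = μ(1−μ)/(α+β+1), which approaches μ(1−μ) as α+β → 0.
So the supremum is μ(1−μ) = 0.516×0.484 = 0.250.

0.250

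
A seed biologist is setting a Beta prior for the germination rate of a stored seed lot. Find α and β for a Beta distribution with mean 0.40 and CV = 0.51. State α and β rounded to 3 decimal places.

σ = CV·μ = 0.51×0.40 = 0.20400, so σ² = 0.041616.
s+1 = μ(1−μ)/σ² = 0.2400/0.041616 = 5.7670, so s = α+β = 4.7670.
α = μs = 1.907, β = (1−μ)s = 2.860.

α = 1.907, β = 2.860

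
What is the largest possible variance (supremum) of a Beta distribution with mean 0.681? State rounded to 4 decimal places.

For fixed mean μ the Beta variance is μ(1−μ)/(α+β+1), increasing as α+β decreases.
Its least upper bound (not attained) is μ(1−μ) = 0.681·0.319 = 0.2172.

0.2172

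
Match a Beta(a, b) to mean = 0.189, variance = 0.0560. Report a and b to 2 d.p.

Let s = a+b. The Beta variance is μ(1−μ)/(s+1).
So s+1 = μ(1−μ)/σ² = (0.189×0.811)/0.0560 = 0.153279/0.0560 = 2.7371, giving s = 1.7371.
Then a = μs = 0.189×1.7371 = 0.33 and b = (1−μ)s = 0.811×1.7371 = 1.41.

a = 0.33, b = 1.41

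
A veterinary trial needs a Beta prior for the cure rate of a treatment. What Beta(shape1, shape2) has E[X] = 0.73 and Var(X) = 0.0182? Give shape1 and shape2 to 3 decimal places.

shape1 = 7.176, shape2 = 2.654

Write ν = shape1+shape2; then shape1 = μν and Var = μ(1−μ)/(ν+1).
ν = μ(1−μ)/Var − 1 = 0.1971/0.0182 − 1 = 9.8297.
shape1 = 0.73·9.8297 = 7.176, shape2 = 0.27·9.8297 = 2.654.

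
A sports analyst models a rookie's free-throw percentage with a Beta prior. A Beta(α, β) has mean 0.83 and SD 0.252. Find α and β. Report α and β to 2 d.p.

α = 1.01, β = 0.21

σ² = 0.252² = 0.063504.
With s = α+β, Var = μ(1−μ)/(s+1), so s+1 = (0.83×0.17)/0.063504 = 2.2219 and s = 1.2219.
α = μs = 1.01, β = (1−μ)s = 0.21.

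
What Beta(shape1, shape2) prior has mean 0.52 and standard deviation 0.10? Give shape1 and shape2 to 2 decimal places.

shape1 = 12.46, shape2 = 11.50

Variance = 0.10² = 0.0100. The moment-matching identity shape1+shape2 = μ(1−μ)/Var − 1 gives
shape1+shape2 = 0.2496/0.0100 − 1 = 23.9600, so shape1 = μ·23.9600 = 12.46 and shape2 = (1−μ)·23.9600 = 11.50.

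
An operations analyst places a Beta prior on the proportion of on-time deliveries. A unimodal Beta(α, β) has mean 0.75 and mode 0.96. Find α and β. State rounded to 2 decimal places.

α = 3.29, β = 1.10

With s = α+β: μ = α/s and mode = (α−1)/(s−2). Eliminating α = μs,
μs − 1 = m(s−2) ⇒ s(μ−m) = 1−2m ⇒ s = -0.92/-0.21 = 4.3810.
So α = μs = 3.29, β = (1−μ)s = 1.10.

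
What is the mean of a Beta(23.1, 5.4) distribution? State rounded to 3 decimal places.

The Beta mean is α/(α+β) = 23.1/(23.1+5.4) = 0.811.

0.811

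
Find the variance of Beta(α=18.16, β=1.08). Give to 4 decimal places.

μ = 18.16/19.24 = 0.943867; Var = μ(1−μ)/(α+β+1) = 0.0529821/20.24 = 0.0026.

0.0026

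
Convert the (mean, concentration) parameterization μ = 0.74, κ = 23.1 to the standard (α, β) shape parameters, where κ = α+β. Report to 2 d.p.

α = μκ = 0.74×23.1 = 17.09 and β = (1−μ)κ = 0.26×23.1 = 6.01.

α = 17.09, β = 6.01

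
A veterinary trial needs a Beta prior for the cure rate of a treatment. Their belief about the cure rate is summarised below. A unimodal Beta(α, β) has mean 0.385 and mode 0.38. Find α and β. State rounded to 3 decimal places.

With s = α+β: μ = α/s and mode = (α−1)/(s−2). Eliminating α = μs,
μs − 1 = m(s−2) ⇒ s(μ−m) = 1−2m ⇒ s = 0.24/0.005 = 48.0000.
So α = μs = 18.480, β = (1−μ)s = 29.520.

α = 18.480, β = 29.520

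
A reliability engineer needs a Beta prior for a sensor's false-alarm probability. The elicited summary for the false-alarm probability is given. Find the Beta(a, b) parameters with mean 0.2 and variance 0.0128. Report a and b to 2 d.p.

Write ν = a+b; then a = μν and Var = μ(1−μ)/(ν+1).
ν = μ(1−μ)/Var − 1 = 0.16/0.0128 − 1 = 11.5000.
a = 0.2·11.5000 = 2.30, b = 0.8·11.5000 = 9.20.

a = 2.30, b = 9.20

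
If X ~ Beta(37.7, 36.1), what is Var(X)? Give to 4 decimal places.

0.0033

μ = 37.7/73.8 = 0.510840; Var = μ(1−μ)/(α+β+1) = 0.2498825/74.8 = 0.0033.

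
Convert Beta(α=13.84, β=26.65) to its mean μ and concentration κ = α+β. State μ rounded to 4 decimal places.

μ = 0.3418, κ = 40.49

κ = α+β = 13.84+26.65 = 40.49; μ = α/κ = 13.84/40.49 = 0.3418.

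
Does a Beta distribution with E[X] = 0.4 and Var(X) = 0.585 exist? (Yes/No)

No

The Beta variance bound is σ² < μ(1−μ).
Here μ(1−μ) = 0.4×0.6 = 0.24, and 0.585 ≥ 0.24.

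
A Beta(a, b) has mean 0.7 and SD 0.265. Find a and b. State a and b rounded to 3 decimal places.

a = 1.393, b = 0.597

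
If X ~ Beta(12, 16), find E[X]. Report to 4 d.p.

The Beta mean is α/(α+β) = 12/(12+16) = 0.4286.

0.4286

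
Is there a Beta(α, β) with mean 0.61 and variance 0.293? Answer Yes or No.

No

The Beta variance bound is σ² < μ(1−μ).
Here μ(1−μ) = 0.61×0.39 = 0.2379, and 0.293 ≥ 0.2379.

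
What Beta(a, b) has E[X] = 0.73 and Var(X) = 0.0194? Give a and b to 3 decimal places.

a = 6.687, b = 2.473

Write ν = a+b; then a = μν and Var = μ(1−μ)/(ν+1).
ν = μ(1−μ)/Var − 1 = 0.1971/0.0194 − 1 = 9.1598.
a = 0.73·9.1598 = 6.687, b = 0.27·9.1598 = 2.473.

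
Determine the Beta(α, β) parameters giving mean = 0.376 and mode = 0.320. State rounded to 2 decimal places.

Let s = α+β. Mean gives α = μs = 0.376s; mode gives (α−1)/(s−2) = 0.320.
Substituting: 0.376s − 1 = 0.320(s−2) = 0.320s − 0.640, so 0.056s = 0.360 and s = 6.4286.
Then α = 0.376×6.4286 = 2.42 and β = s−α = 4.01.

α = 2.42, β = 4.01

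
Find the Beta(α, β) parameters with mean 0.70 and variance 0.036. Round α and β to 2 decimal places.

Let s = α+β. The Beta variance is μ(1−μ)/(s+1).
So s+1 = μ(1−μ)/σ² = (0.70×0.30)/0.036 = 0.2100/0.036 = 5.8333, giving s = 4.8333.
Then α = μs = 0.70×4.8333 = 3.38 and β = (1−μ)s = 0.30×4.8333 = 1.45.

α = 3.38, β = 1.45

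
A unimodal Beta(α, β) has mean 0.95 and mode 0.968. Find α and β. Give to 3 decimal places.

α = 49.400, β = 2.600

Let s = α+β. Mean gives α = μs = 0.95s; mode gives (α−1)/(s−2) = 0.968.
Substituting: 0.95s − 1 = 0.968(s−2) = 0.968s − 1.936, so -0.018s = -0.936 and s = 52.0000.
Then α = 0.95×52.0000 = 49.400 and β = s−α = 2.600.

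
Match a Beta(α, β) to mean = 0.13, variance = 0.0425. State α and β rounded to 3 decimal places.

By moment matching, α+β = μ(1−μ)/σ² − 1 = (0.13·0.87)/0.0425 − 1 = 2.6612 − 1 = 1.6612.
Since α/(α+β) = μ, α = 0.13·1.6612 = 0.216 and β = 0.87·1.6612 = 1.445.

α = 0.216, β = 1.445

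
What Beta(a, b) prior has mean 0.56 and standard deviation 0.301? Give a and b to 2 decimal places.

σ² = 0.301² = 0.090601.
With s = a+b, Var = μ(1−μ)/(s+1), so s+1 = (0.56×0.44)/0.090601 = 2.7196 and s = 1.7196.
a = μs = 0.96, b = (1−μ)s = 0.76.

a = 0.96, b = 0.76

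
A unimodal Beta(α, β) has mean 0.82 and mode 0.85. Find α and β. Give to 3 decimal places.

With s = α+β: μ = α/s and mode = (α−1)/(s−2). Eliminating α = μs,
μs − 1 = m(s−2) ⇒ s(μ−m) = 1−2m ⇒ s = -0.70/-0.03 = 23.3333.
So α = μs = 19.133, β = (1−μ)s = 4.200.

α = 19.133, β = 4.200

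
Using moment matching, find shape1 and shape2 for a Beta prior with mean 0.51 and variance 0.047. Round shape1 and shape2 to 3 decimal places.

By moment matching, shape1+shape2 = μ(1−μ)/σ² − 1 = (0.51·0.49)/0.047 − 1 = 5.3170 − 1 = 4.3170.
Since shape1/(shape1+shape2) = μ, shape1 = 0.51·4.3170 = 2.202 and shape2 = 0.49·4.3170 = 2.115.

shape1 = 2.202, shape2 = 2.115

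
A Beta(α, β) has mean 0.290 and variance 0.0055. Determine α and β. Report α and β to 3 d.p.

Write ν = α+β; then α = μν and Var = μ(1−μ)/(ν+1).
ν = μ(1−μ)/Var − 1 = 0.205900/0.0055 − 1 = 36.4364.
α = 0.290·36.4364 = 10.567, β = 0.710·36.4364 = 25.870.

α = 10.567, β = 25.870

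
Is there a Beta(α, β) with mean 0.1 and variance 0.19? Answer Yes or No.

The Beta variance bound is σ² < μ(1−μ).
Here μ(1−μ) = 0.1×0.9 = 0.09, and 0.19 ≥ 0.09.

No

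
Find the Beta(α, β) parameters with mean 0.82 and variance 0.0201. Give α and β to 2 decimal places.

α = 5.20, β = 1.14

Let s = α+β. The Beta variance is μ(1−μ)/(s+1).
So s+1 = μ(1−μ)/σ² = (0.82×0.18)/0.0201 = 0.1476/0.0201 = 7.3433, giving s = 6.3433.
Then α = μs = 0.82×6.3433 = 5.20 and β = (1−μ)s = 0.18×6.3433 = 1.14.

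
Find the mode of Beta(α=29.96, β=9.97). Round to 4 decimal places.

0.7635

The density x^(α−1)(1−x)^(β−1) is maximised at (α−1)/(α+β−2) = 28.96/37.93 = 0.7635.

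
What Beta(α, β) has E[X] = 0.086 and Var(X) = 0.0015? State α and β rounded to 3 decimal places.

Let s = α+β. The Beta variance is μ(1−μ)/(s+1).
So s+1 = μ(1−μ)/σ² = (0.086×0.914)/0.0015 = 0.078604/0.0015 = 52.4027, giving s = 51.4027.
Then α = μs = 0.086×51.4027 = 4.421 and β = (1−μ)s = 0.914×51.4027 = 46.982.

α = 4.421, β = 46.982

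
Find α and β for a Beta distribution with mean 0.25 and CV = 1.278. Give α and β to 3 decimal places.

Var = (CV·μ)² = (1.278×0.25)² = 0.102080.
α+β = μ(1−μ)/Var − 1 = 0.1875/0.102080 − 1 = 0.8368.
Thus α = 0.25·0.8368 = 0.209 and β = 0.75·0.8368 = 0.628.

α = 0.209, β = 0.628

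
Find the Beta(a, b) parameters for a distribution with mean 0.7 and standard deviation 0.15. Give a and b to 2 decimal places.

a = 5.83, b = 2.50

σ² = 0.15² = 0.0225.
With s = a+b, Var = μ(1−μ)/(s+1), so s+1 = (0.7×0.3)/0.0225 = 9.3333 and s = 8.3333.
a = μs = 5.83, b = (1−μ)s = 2.50.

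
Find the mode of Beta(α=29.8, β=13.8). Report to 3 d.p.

0.692

The density x^(α−1)(1−x)^(β−1) is maximised at (α−1)/(α+β−2) = 28.8/41.6 = 0.692.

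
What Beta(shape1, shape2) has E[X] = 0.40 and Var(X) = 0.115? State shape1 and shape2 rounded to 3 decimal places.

Let s = shape1+shape2. The Beta variance is μ(1−μ)/(s+1).
So s+1 = μ(1−μ)/σ² = (0.40×0.60)/0.115 = 0.2400/0.115 = 2.0870, giving s = 1.0870.
Then shape1 = μs = 0.40×1.0870 = 0.435 and shape2 = (1−μ)s = 0.60×1.0870 = 0.652.

shape1 = 0.435, shape2 = 0.652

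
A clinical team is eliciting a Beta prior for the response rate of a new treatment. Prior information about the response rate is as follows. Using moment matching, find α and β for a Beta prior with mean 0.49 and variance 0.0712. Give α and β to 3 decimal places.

α = 1.230, β = 1.280

Let s = α+β. The Beta variance is μ(1−μ)/(s+1).
So s+1 = μ(1−μ)/σ² = (0.49×0.51)/0.0712 = 0.2499/0.0712 = 3.5098, giving s = 2.5098.
Then α = μs = 0.49×2.5098 = 1.230 and β = (1−μ)s = 0.51×2.5098 = 1.280.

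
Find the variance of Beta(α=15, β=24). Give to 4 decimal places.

0.0059

μ = 15/39 = 0.384615; Var = μ(1−μ)/(α+β+1) = 0.2366864/40 = 0.0059.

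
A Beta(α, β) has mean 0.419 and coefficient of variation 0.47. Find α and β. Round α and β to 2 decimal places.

α = 2.21, β = 3.07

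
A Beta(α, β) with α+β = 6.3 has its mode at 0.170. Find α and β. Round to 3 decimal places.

Mode = (α−1)/(κ−2) with κ = α+β, so α−1 = 0.170·4.3 = 0.731.
α = 1.731; β = κ − α = 4.569.

α = 1.731, β = 4.569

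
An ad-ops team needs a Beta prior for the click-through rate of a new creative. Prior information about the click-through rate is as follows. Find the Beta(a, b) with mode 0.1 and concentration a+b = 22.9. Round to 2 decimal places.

For a,b>1 the mode is (a−1)/(a+b−2), so a = mode·(κ−2)+1 = 0.1×20.9+1 = 3.09.
And b = (1−mode)·(κ−2)+1 = 0.9×20.9+1 = 19.81.

a = 3.09, b = 19.81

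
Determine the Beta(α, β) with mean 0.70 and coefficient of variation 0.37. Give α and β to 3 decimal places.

σ = CV·μ = 0.37×0.70 = 0.25900, so σ² = 0.067081.
s+1 = μ(1−μ)/σ² = 0.2100/0.067081 = 3.1305, so s = α+β = 2.1305.
α = μs = 1.491, β = (1−μ)s = 0.639.

α = 1.491, β = 0.639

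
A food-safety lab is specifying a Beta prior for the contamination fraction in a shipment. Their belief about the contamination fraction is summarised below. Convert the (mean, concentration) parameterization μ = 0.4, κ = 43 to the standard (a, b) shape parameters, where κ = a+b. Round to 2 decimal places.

a = 17.20, b = 25.80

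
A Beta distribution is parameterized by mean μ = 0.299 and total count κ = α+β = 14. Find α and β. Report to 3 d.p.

α = 4.186, β = 9.814

Split κ in proportion μ : (1−μ): α = 0.299·14 = 4.186, β = 14 − 4.186 = 9.814.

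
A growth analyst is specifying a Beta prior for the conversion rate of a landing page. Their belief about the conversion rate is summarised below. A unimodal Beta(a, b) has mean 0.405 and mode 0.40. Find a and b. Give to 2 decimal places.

With s = a+b: μ = a/s and mode = (a−1)/(s−2). Eliminating a = μs,
μs − 1 = m(s−2) ⇒ s(μ−m) = 1−2m ⇒ s = 0.20/0.005 = 40.0000.
So a = μs = 16.20, b = (1−μ)s = 23.80.

a = 16.20, b = 23.80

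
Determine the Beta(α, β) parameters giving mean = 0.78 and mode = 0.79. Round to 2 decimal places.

α = 45.24, β = 12.76

With s = α+β: μ = α/s and mode = (α−1)/(s−2). Eliminating α = μs,
μs − 1 = m(s−2) ⇒ s(μ−m) = 1−2m ⇒ s = -0.58/-0.01 = 58.0000.
So α = μs = 45.24, β = (1−μ)s = 12.76.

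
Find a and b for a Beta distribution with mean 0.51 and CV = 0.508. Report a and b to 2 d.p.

a = 1.39, b = 1.33

Var = (CV·μ)² = (0.508×0.51)² = 0.067122.
a+b = μ(1−μ)/Var − 1 = 0.2499/0.067122 − 1 = 2.7230.
Thus a = 0.51·2.7230 = 1.39 and b = 0.49·2.7230 = 1.33.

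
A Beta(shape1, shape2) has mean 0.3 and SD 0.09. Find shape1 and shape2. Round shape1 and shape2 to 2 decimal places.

shape1 = 7.48, shape2 = 17.45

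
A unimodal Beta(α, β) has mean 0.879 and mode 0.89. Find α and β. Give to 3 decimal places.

α = 62.329, β = 8.580

With s = α+β: μ = α/s and mode = (α−1)/(s−2). Eliminating α = μs,
μs − 1 = m(s−2) ⇒ s(μ−m) = 1−2m ⇒ s = -0.78/-0.011 = 70.9091.
So α = μs = 62.329, β = (1−μ)s = 8.580.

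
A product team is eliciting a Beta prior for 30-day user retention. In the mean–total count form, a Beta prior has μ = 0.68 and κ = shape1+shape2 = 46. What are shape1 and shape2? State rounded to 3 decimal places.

Split κ in proportion μ : (1−μ): shape1 = 0.68·46 = 31.280, shape2 = 46 − 31.280 = 14.720.

shape1 = 31.280, shape2 = 14.720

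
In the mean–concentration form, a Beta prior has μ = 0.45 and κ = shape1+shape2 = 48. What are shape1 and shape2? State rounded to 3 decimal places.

shape1 = 21.600, shape2 = 26.400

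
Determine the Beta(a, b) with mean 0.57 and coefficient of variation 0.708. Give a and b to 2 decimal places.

a = 0.29, b = 0.22

σ = CV·μ = 0.708×0.57 = 0.40356, so σ² = 0.162861.
s+1 = μ(1−μ)/σ² = 0.2451/0.162861 = 1.5050, so s = a+b = 0.5050.
a = μs = 0.29, b = (1−μ)s = 0.22.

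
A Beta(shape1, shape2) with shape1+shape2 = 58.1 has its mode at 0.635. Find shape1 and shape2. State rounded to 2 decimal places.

Since the density peak of Beta(shape1,shape2) is at (shape1−1)/(shape1+shape2−2),
shape1 = 1 + 0.635(58.1−2) = 36.62 and shape2 = 58.1 − 36.62 = 21.48.

shape1 = 36.62, shape2 = 21.48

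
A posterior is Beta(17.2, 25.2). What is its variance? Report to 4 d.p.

0.0056

μ = 17.2/42.4 = 0.405660; Var = μ(1−μ)/(α+β+1) = 0.2411000/43.4 = 0.0056.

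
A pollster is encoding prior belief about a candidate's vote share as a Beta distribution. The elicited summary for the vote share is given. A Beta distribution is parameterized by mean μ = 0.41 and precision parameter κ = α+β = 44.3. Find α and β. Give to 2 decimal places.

α = 18.16, β = 26.14

α = μκ = 0.41×44.3 = 18.16 and β = (1−μ)κ = 0.59×44.3 = 26.14.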